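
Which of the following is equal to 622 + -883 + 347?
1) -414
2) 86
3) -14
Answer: 2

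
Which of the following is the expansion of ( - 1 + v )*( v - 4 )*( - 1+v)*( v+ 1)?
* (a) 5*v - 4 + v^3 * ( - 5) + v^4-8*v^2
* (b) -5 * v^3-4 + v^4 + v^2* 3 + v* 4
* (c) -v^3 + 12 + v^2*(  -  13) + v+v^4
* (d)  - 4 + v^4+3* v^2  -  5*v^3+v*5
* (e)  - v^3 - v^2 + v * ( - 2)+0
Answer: d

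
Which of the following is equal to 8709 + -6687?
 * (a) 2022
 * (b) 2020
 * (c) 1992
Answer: a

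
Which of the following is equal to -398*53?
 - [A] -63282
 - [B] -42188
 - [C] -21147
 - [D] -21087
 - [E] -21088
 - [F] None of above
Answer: F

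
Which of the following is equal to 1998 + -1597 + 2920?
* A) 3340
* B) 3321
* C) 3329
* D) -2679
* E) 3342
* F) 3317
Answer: B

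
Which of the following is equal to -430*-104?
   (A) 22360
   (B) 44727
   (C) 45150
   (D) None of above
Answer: D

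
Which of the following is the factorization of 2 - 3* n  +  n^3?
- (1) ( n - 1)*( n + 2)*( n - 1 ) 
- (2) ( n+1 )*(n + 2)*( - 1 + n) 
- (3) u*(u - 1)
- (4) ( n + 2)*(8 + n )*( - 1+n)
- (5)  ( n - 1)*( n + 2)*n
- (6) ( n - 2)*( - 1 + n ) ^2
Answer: 1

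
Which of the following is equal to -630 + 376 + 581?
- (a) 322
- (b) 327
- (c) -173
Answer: b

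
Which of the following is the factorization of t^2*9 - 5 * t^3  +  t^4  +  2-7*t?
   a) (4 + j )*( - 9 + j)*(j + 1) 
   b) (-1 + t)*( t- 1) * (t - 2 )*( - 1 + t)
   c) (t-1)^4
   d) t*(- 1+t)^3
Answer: b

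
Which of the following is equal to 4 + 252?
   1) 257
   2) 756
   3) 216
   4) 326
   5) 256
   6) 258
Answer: 5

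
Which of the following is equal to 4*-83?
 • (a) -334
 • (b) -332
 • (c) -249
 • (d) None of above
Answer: b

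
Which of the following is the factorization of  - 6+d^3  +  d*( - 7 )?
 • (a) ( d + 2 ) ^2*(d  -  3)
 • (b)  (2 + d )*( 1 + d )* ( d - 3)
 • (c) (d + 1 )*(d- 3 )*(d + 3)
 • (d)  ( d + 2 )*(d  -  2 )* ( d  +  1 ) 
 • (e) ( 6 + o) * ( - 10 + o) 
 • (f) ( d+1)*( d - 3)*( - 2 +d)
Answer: b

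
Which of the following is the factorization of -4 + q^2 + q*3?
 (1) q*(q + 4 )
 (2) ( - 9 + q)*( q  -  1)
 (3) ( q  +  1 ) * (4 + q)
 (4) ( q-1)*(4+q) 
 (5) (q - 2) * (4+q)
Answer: 4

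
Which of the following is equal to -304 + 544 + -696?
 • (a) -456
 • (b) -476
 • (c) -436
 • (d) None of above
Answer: a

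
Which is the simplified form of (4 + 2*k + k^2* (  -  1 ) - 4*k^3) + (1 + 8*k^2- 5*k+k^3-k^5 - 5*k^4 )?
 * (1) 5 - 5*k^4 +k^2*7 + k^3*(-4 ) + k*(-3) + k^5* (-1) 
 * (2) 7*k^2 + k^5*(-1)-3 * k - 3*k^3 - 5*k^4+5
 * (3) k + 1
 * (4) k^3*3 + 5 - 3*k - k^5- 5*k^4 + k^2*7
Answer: 2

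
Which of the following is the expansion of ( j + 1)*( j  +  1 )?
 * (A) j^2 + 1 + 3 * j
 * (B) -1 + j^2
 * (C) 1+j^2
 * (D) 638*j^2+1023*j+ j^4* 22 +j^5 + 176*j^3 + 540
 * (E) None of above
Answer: E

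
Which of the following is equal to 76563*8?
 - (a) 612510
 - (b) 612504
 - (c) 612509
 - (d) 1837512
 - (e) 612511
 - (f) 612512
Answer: b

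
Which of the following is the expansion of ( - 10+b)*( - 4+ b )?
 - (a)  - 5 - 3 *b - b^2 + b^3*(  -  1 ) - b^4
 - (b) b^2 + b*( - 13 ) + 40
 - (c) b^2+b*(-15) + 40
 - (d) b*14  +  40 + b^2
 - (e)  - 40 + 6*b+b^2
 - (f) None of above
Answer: f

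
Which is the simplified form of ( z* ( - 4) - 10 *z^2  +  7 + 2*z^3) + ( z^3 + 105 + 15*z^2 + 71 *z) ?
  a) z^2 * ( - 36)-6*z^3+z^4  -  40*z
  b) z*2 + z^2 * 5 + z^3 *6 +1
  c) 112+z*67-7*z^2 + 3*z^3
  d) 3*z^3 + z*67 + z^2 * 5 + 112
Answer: d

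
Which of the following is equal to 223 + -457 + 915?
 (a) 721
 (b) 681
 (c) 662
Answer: b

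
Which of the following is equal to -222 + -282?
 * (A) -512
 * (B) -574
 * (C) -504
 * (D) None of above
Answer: C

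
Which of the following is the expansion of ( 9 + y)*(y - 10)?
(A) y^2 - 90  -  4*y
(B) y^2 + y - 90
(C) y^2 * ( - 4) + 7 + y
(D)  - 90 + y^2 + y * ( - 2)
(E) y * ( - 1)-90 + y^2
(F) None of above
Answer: E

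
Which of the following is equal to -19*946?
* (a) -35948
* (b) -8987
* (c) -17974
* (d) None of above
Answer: c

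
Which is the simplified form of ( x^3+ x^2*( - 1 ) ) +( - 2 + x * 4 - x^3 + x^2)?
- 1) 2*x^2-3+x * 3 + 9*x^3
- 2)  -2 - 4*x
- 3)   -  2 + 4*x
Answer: 3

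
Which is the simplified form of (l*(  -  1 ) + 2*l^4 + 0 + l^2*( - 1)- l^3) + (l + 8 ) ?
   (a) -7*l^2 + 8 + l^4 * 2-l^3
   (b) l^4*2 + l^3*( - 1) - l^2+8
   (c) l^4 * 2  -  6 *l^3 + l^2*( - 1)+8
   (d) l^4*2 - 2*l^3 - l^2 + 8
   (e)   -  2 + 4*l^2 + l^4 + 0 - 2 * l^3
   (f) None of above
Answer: b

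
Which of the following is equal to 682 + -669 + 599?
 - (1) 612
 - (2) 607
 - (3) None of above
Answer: 1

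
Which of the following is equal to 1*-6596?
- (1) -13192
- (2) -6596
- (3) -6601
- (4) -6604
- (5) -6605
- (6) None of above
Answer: 2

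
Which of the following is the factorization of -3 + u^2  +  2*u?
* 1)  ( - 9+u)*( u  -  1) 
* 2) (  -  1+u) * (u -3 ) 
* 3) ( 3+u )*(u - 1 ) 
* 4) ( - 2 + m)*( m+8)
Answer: 3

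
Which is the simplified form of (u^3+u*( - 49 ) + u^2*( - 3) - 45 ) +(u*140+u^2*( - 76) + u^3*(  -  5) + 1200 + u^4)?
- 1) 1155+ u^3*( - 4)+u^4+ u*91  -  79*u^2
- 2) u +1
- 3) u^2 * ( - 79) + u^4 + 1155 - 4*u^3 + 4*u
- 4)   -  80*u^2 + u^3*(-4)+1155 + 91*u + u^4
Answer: 1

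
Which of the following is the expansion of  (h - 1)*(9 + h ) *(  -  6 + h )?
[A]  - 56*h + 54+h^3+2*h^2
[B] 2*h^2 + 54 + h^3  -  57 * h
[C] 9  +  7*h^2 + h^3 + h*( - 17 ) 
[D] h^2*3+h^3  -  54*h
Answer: B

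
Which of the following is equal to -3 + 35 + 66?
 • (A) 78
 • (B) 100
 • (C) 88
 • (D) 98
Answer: D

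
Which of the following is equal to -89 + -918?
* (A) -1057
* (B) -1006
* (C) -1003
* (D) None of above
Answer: D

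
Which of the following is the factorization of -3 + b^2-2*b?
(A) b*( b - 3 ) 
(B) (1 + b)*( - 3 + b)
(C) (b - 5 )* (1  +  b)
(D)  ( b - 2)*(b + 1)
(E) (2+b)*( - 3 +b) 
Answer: B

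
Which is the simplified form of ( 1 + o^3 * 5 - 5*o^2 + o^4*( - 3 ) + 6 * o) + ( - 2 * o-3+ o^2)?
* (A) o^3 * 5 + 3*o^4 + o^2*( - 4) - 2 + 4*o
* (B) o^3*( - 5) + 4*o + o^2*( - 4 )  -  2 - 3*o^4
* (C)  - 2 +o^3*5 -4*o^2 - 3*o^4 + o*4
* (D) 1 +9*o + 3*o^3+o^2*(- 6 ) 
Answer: C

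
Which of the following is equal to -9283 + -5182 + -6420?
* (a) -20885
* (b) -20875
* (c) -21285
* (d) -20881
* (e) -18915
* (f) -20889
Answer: a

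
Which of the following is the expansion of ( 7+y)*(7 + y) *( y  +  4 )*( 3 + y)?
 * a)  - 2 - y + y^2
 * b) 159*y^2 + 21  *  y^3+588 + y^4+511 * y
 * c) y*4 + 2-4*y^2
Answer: b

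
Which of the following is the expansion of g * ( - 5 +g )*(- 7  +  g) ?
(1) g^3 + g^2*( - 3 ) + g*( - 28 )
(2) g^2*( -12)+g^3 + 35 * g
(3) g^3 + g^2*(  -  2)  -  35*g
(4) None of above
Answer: 2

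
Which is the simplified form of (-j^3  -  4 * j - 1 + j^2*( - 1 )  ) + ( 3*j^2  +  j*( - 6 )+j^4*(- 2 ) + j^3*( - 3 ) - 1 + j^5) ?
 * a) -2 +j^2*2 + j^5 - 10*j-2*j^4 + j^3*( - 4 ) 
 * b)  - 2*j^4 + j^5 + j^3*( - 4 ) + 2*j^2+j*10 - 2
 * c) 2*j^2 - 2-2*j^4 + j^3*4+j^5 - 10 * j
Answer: a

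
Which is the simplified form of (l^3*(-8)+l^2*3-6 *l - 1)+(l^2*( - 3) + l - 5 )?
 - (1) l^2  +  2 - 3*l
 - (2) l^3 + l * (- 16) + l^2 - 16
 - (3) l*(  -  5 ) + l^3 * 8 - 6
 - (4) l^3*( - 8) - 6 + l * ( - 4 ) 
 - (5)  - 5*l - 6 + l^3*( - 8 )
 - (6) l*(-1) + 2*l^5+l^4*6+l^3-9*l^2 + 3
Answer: 5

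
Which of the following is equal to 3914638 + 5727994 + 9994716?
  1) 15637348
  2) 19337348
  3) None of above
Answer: 3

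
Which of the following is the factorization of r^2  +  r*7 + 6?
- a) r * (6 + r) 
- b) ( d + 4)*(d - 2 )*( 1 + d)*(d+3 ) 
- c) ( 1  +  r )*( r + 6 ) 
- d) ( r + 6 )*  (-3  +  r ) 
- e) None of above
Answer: c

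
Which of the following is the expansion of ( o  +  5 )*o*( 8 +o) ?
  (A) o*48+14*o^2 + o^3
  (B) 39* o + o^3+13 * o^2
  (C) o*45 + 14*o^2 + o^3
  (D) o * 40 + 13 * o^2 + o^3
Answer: D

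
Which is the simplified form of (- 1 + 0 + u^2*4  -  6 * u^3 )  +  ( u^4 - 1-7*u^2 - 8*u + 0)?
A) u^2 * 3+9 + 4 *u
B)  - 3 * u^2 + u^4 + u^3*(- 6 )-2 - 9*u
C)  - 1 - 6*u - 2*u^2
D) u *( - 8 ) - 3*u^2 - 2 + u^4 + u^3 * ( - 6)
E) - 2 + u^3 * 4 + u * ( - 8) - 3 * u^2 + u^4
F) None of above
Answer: D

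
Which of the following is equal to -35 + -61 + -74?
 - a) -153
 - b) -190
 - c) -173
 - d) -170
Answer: d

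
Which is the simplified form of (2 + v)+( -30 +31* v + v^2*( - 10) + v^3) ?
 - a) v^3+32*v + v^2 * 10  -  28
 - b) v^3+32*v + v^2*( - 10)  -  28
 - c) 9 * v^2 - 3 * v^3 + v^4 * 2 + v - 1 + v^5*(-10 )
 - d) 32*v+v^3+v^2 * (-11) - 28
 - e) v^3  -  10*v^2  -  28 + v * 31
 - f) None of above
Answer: b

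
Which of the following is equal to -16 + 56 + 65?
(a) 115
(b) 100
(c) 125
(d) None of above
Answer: d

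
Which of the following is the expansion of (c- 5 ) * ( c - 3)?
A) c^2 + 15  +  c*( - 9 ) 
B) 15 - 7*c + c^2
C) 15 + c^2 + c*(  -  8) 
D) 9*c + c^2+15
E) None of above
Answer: C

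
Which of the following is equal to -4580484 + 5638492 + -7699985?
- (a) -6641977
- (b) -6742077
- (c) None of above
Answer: a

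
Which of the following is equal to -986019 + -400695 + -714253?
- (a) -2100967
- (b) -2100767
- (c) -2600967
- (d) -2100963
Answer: a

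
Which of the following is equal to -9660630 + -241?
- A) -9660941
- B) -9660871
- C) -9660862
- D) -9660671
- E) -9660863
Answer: B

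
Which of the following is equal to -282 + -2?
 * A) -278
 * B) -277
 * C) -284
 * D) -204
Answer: C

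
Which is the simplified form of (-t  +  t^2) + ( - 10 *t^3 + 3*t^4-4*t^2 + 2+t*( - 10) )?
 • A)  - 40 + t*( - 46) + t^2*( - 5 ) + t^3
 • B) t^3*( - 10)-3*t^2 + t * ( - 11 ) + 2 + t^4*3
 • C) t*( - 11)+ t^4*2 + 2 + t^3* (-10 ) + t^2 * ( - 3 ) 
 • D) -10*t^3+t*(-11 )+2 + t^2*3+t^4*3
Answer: B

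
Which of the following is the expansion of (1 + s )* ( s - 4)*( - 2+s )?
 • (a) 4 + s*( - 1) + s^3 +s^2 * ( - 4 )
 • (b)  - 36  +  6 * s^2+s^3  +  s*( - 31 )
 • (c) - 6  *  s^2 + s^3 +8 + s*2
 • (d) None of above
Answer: d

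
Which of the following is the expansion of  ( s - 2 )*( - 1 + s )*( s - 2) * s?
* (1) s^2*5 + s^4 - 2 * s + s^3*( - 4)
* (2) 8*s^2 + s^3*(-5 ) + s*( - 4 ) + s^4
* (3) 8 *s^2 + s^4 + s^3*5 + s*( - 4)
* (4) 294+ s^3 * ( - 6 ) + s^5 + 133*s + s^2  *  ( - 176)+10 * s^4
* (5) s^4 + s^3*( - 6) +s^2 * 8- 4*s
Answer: 2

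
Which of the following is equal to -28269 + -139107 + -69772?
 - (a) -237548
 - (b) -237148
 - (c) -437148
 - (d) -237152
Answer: b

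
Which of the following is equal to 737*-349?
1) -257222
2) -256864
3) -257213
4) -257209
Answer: 3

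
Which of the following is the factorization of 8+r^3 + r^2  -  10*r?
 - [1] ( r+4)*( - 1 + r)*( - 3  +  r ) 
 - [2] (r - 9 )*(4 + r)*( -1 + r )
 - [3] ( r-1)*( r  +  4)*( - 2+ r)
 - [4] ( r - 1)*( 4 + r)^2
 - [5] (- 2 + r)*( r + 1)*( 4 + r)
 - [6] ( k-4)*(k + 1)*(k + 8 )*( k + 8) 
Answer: 3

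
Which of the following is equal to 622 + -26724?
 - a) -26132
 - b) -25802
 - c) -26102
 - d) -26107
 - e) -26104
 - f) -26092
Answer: c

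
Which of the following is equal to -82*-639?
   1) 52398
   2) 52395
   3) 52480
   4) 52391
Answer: 1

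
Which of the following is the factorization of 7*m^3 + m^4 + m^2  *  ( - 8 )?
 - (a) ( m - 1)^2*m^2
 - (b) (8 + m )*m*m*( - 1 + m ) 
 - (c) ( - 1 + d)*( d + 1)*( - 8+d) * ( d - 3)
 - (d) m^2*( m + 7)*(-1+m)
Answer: b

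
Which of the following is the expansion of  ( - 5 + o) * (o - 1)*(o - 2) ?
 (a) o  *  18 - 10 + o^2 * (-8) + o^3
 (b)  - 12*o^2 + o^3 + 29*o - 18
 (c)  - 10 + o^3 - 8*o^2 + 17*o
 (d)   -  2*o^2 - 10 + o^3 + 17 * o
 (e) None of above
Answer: c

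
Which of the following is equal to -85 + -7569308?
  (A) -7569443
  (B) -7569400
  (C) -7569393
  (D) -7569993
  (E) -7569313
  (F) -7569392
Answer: C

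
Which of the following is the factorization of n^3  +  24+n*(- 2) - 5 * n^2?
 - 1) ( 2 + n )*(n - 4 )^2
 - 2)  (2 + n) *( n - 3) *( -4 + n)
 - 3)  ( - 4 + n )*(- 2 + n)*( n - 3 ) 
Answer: 2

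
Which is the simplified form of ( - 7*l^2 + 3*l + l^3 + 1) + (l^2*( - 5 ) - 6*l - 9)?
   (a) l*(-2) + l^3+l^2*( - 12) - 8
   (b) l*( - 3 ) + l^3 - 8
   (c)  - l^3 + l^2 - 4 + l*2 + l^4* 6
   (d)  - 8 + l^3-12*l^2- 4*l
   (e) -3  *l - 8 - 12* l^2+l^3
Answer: e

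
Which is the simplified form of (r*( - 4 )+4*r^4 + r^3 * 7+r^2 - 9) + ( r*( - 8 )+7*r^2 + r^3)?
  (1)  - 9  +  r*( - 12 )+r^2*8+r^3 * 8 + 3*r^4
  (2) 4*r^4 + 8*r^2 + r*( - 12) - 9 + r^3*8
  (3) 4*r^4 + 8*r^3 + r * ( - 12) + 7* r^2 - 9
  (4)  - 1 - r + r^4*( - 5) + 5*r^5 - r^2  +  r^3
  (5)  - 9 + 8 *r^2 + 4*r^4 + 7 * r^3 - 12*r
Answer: 2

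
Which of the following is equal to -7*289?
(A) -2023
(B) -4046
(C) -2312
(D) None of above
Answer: A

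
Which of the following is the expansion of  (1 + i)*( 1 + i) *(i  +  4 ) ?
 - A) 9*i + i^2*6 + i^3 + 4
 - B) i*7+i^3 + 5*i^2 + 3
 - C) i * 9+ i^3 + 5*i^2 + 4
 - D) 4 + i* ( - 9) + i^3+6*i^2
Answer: A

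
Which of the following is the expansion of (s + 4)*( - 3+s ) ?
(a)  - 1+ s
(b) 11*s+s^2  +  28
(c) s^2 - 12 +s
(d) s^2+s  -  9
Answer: c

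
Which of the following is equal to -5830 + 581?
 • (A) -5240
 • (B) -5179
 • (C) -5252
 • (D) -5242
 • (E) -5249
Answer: E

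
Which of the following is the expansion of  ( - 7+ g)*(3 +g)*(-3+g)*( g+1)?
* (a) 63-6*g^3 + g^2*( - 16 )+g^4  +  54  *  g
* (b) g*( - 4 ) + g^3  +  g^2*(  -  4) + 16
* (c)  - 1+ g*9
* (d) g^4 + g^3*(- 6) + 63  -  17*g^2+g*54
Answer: a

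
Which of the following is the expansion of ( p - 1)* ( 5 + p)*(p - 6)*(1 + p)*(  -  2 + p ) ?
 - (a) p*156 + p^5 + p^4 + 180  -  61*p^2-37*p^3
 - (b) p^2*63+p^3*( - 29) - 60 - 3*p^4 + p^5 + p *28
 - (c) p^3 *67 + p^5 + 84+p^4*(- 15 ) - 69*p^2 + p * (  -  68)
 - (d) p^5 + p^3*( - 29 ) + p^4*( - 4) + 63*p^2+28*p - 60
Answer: b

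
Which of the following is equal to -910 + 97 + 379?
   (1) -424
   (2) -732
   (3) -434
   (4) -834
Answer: 3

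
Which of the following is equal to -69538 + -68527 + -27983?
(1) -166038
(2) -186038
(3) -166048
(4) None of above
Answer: 3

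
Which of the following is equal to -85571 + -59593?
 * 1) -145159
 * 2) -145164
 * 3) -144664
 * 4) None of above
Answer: 2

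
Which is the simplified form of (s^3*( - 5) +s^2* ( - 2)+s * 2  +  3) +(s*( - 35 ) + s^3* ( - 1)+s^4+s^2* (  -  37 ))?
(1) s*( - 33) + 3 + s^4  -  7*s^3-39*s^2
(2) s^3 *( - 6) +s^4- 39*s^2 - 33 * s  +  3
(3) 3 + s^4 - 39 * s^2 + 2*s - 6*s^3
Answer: 2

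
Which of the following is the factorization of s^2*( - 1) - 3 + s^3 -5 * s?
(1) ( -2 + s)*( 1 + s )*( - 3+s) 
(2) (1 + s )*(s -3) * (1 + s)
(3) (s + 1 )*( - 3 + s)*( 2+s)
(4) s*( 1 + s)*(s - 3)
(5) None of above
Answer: 2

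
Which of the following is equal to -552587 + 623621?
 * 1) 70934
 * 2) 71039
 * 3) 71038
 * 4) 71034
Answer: 4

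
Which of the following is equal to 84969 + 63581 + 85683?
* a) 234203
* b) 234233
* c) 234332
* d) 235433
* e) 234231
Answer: b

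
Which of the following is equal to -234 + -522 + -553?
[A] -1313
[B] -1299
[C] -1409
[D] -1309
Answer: D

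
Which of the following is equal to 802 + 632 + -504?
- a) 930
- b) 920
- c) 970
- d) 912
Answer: a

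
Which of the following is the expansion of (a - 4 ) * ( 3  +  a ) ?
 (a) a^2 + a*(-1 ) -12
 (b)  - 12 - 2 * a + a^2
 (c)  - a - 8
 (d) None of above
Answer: a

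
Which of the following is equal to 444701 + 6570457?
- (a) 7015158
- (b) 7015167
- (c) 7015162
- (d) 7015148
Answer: a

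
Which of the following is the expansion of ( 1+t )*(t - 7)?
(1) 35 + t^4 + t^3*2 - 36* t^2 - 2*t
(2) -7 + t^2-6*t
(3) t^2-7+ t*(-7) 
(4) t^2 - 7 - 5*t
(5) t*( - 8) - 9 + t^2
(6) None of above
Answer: 2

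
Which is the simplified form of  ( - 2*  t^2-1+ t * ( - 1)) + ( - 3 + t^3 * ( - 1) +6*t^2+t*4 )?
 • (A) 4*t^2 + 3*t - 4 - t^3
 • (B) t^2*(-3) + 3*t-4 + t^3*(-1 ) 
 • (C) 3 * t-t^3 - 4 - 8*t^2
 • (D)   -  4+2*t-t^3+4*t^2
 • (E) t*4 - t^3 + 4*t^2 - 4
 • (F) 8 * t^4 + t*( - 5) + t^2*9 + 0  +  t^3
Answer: A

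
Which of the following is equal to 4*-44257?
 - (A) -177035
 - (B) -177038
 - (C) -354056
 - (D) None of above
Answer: D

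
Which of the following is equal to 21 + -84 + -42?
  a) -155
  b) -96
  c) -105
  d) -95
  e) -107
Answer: c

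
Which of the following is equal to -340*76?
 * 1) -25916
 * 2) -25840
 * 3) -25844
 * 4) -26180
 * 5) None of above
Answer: 2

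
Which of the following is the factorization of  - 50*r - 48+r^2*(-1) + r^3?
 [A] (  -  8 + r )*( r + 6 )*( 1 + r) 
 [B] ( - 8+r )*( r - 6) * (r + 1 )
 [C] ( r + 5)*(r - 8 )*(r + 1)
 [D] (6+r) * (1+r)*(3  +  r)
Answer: A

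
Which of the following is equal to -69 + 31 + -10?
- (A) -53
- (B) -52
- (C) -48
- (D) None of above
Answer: C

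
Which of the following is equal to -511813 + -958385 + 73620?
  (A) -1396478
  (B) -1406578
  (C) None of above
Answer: C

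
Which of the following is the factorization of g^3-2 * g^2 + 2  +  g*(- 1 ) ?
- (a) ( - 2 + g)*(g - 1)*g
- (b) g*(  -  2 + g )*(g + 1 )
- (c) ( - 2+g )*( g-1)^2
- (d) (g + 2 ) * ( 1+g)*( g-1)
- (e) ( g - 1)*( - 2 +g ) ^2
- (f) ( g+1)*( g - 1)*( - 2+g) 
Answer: f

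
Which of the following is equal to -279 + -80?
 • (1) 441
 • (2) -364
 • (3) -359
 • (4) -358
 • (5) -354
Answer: 3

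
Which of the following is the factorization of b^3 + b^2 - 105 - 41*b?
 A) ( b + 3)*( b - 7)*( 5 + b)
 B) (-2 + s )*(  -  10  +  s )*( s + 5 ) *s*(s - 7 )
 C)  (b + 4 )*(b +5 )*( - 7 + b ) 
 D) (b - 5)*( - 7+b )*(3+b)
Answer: A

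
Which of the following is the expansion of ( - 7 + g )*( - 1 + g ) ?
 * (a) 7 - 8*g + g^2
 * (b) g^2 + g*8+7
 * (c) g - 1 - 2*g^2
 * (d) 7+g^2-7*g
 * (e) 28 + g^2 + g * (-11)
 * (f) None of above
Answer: a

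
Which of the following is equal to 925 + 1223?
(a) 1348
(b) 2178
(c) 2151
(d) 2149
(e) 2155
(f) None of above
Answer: f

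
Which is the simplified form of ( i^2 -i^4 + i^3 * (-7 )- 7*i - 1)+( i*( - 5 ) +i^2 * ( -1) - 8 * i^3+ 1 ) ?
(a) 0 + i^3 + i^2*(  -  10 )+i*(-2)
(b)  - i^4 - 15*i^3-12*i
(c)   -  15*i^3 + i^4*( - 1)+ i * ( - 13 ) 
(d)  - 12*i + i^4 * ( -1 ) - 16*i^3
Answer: b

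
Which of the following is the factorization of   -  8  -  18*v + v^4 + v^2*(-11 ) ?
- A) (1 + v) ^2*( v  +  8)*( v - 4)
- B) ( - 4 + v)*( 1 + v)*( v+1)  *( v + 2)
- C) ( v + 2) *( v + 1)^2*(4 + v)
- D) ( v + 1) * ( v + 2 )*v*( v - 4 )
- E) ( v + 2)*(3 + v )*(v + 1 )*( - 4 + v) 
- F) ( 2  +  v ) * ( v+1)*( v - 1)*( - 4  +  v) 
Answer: B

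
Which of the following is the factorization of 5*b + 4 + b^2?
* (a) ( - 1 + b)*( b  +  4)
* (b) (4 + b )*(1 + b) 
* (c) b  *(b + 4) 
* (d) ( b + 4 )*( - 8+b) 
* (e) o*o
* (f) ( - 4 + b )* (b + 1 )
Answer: b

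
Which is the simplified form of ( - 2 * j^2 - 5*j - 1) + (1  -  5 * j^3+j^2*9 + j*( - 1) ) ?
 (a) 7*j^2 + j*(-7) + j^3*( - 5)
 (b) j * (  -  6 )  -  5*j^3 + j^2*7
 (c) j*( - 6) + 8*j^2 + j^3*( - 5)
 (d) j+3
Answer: b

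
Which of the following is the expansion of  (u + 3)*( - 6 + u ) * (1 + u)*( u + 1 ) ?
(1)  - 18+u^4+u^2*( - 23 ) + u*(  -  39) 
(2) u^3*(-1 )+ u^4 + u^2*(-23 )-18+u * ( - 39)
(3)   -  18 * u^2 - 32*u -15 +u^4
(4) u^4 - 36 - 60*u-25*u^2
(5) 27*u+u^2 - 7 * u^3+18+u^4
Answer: 2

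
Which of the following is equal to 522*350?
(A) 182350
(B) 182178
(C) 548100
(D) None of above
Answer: D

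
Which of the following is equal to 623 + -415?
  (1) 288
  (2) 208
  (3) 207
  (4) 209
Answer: 2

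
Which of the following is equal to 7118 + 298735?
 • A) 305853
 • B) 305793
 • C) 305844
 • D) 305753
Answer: A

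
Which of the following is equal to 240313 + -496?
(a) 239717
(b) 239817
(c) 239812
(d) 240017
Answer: b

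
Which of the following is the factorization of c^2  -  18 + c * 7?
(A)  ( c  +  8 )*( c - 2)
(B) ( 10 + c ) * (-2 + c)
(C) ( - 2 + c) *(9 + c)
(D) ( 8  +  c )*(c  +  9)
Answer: C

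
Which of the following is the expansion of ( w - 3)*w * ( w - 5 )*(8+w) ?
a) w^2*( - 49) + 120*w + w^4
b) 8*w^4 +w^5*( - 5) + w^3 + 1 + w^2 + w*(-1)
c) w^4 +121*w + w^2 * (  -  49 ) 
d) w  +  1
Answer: a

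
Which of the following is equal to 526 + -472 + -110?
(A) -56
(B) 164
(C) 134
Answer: A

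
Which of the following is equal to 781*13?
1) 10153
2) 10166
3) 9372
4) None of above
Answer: 1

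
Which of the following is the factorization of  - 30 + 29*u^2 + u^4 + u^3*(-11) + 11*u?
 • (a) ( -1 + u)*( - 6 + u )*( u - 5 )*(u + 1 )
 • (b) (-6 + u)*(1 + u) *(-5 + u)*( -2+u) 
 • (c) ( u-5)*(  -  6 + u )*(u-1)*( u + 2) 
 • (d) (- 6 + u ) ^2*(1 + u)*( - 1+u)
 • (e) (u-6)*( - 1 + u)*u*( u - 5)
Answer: a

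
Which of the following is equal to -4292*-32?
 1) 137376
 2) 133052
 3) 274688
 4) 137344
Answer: 4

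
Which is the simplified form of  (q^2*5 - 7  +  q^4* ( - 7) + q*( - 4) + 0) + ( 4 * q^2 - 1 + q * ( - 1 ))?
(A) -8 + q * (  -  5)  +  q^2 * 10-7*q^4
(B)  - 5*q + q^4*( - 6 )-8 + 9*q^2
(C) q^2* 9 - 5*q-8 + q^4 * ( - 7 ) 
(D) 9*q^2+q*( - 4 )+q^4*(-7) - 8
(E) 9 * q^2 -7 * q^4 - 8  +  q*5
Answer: C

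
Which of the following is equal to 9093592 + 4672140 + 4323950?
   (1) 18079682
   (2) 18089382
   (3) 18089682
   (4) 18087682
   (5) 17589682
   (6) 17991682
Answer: 3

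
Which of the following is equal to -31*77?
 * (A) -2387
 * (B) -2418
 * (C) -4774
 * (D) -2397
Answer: A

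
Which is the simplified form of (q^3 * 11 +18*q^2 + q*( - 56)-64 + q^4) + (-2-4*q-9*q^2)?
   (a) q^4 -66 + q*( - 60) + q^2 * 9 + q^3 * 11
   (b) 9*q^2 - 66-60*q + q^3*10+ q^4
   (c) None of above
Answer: a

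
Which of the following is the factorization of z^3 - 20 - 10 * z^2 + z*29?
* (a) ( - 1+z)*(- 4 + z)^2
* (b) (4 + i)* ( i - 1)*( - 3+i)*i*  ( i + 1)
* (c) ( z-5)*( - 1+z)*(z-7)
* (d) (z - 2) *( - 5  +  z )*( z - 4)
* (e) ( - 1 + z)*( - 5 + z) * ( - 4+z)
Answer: e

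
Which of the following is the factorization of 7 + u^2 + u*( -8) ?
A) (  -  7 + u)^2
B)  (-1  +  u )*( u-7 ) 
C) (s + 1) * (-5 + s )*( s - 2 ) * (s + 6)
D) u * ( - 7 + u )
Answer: B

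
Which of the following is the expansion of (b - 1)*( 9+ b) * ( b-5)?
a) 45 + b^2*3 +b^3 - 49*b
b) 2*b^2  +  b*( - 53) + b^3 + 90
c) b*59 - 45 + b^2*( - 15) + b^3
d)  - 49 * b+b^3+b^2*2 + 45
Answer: a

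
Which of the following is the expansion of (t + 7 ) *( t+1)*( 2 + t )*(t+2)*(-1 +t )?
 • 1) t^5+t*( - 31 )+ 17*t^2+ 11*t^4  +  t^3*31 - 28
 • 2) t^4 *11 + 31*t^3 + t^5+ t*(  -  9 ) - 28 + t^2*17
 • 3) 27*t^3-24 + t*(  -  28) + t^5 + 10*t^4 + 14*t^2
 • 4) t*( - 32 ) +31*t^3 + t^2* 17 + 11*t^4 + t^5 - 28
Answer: 4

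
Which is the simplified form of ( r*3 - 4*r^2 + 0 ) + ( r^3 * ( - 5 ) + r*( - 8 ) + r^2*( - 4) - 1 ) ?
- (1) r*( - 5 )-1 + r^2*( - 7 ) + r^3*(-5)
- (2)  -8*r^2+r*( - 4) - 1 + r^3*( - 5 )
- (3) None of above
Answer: 3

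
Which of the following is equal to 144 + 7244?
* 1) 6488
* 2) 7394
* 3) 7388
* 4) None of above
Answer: 3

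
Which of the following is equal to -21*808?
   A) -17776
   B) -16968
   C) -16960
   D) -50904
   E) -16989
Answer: B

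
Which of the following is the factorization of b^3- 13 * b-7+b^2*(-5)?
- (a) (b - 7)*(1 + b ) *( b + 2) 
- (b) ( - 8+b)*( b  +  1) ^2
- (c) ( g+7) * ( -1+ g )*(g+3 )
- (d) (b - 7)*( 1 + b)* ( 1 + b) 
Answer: d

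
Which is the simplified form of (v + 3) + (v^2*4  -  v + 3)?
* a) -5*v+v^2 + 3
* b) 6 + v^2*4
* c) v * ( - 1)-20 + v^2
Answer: b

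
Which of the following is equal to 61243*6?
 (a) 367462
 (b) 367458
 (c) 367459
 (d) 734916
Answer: b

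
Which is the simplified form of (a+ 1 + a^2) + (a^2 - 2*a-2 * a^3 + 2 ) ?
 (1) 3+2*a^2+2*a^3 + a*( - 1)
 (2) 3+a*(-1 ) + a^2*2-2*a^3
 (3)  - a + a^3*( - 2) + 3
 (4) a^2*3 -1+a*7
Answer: 2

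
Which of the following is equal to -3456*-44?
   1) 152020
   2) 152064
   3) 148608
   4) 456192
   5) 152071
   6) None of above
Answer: 2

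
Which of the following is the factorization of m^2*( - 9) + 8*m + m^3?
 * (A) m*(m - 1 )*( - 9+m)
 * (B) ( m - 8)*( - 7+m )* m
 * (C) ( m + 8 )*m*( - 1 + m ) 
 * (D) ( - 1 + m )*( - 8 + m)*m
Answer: D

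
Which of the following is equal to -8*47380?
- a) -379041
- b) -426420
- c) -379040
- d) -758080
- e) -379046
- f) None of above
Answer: c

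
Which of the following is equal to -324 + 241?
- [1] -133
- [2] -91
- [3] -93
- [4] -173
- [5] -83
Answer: 5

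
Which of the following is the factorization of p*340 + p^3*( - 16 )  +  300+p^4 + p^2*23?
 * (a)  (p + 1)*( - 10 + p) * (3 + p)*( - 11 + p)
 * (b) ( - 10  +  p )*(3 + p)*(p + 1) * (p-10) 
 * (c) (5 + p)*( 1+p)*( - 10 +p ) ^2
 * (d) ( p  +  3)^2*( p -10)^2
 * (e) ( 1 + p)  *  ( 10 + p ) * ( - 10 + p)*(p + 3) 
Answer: b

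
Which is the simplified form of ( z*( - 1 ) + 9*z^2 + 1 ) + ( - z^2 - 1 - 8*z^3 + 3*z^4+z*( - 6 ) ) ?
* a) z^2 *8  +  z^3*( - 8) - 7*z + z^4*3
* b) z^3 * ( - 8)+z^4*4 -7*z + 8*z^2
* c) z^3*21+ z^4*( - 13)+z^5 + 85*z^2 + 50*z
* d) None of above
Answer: a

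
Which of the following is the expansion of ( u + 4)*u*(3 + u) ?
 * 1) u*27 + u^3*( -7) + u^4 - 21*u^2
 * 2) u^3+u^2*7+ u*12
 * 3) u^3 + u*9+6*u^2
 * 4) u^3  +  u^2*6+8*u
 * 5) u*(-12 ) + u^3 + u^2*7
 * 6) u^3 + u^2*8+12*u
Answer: 2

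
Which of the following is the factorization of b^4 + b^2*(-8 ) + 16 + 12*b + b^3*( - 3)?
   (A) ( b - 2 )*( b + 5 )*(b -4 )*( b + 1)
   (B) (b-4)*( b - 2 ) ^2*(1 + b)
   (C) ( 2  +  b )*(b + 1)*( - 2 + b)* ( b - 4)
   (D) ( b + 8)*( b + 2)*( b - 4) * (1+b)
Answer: C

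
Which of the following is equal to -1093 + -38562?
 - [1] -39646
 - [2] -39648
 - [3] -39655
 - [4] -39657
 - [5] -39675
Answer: 3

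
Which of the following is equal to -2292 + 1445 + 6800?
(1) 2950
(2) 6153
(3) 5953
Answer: 3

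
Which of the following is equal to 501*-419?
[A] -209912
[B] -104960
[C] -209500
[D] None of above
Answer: D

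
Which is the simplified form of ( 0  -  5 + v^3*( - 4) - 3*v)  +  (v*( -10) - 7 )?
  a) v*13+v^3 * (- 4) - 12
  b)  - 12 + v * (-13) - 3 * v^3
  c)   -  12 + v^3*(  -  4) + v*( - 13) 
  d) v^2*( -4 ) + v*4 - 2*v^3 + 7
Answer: c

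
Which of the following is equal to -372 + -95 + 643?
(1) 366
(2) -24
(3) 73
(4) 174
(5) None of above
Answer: 5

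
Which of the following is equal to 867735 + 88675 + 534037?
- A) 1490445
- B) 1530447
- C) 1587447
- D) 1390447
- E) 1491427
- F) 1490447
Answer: F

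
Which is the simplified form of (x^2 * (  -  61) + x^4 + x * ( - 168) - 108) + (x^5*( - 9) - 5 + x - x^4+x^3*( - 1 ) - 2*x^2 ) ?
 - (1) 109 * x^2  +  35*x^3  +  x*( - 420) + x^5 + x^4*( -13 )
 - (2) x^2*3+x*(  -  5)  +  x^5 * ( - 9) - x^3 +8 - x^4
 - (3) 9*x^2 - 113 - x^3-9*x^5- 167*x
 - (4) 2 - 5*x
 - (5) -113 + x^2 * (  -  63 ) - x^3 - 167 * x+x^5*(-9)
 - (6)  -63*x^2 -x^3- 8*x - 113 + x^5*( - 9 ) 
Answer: 5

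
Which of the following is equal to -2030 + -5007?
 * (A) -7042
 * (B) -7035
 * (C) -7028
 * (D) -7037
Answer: D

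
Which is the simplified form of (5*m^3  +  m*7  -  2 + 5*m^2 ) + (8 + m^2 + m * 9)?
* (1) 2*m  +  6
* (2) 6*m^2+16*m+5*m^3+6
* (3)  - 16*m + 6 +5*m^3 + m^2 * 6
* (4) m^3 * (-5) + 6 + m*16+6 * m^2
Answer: 2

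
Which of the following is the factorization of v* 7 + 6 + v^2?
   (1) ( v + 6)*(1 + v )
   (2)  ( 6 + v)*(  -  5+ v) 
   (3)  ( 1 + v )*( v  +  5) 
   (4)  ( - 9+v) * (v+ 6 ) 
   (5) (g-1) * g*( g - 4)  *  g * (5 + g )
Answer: 1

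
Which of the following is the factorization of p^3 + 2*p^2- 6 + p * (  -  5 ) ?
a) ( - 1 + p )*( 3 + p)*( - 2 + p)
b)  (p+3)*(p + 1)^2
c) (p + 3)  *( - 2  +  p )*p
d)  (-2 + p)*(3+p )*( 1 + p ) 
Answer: d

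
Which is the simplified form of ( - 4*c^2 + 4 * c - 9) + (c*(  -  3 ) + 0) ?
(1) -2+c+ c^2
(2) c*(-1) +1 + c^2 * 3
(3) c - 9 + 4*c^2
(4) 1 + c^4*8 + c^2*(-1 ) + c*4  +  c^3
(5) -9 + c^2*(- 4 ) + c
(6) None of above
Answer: 5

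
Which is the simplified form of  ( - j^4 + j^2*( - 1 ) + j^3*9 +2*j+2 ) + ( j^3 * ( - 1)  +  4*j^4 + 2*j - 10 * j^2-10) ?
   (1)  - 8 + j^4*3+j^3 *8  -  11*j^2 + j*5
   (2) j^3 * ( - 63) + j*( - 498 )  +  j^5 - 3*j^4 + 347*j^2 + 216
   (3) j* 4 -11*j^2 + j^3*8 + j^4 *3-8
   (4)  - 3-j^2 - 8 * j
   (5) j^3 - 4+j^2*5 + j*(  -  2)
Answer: 3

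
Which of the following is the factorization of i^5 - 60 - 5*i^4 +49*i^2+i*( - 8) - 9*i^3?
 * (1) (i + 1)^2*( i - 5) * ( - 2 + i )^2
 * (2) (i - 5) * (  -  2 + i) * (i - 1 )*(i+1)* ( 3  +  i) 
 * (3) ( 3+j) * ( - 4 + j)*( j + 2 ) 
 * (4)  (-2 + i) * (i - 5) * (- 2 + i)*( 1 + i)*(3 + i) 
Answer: 4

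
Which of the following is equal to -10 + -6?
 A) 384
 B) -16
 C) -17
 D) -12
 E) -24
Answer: B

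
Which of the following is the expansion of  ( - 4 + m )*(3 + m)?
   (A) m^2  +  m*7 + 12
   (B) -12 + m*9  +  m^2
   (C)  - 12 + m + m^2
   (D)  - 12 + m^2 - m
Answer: D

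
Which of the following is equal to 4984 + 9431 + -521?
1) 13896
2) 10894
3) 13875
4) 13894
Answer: 4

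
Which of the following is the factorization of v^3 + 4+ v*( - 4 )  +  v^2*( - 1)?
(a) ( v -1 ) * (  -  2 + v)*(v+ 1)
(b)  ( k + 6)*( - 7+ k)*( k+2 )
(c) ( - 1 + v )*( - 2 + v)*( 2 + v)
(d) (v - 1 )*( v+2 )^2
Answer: c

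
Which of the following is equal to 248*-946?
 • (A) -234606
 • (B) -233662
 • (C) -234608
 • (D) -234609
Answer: C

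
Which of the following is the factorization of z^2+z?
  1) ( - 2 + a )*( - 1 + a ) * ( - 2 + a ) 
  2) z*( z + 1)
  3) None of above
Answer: 2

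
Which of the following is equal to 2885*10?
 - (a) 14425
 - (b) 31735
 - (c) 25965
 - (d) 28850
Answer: d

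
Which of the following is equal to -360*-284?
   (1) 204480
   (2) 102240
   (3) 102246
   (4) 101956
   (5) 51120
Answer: 2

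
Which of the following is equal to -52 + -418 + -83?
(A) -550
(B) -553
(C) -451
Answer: B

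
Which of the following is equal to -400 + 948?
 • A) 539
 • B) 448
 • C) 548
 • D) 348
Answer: C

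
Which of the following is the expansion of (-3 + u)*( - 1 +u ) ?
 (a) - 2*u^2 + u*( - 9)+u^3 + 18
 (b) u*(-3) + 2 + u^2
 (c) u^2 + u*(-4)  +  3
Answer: c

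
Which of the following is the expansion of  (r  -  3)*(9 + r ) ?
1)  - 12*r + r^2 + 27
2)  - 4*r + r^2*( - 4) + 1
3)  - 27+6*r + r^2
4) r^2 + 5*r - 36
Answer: 3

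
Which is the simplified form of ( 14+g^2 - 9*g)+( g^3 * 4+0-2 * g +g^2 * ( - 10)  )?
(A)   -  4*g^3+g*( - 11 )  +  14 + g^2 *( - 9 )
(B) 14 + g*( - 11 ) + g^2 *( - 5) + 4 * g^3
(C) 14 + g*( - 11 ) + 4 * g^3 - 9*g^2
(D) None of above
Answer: C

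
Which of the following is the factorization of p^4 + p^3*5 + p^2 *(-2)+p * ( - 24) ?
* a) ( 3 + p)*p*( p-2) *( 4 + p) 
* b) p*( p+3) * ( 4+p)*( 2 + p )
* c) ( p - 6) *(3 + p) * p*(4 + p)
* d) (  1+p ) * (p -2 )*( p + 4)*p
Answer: a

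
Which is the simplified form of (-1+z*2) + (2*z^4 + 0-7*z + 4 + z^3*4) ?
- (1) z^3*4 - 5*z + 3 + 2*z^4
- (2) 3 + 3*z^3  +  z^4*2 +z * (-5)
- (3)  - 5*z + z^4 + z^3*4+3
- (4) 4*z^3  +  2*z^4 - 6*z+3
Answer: 1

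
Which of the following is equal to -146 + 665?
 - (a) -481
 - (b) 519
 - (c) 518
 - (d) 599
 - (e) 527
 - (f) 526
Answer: b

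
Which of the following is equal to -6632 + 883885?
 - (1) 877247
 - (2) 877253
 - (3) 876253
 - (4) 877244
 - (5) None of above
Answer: 2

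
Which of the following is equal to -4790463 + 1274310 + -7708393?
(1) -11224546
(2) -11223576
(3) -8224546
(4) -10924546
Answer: 1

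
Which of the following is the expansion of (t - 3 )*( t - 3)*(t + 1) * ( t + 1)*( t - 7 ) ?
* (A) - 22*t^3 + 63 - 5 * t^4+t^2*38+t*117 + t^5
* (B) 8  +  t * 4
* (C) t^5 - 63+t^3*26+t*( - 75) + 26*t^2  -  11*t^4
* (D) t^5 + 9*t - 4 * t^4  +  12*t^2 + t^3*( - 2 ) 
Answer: C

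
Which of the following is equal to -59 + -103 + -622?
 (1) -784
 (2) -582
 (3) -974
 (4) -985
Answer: 1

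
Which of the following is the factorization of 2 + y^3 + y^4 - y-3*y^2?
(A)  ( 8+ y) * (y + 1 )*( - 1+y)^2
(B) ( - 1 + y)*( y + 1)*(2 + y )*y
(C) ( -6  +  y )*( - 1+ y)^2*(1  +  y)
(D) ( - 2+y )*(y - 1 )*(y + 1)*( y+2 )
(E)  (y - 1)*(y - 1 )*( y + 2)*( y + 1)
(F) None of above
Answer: E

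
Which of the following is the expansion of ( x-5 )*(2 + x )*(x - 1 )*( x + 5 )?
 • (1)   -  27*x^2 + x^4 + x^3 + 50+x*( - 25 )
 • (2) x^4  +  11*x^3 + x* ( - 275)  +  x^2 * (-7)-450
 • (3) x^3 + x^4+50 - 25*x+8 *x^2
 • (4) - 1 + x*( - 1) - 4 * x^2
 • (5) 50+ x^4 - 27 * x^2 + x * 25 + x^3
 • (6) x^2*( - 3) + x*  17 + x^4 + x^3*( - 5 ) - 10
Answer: 1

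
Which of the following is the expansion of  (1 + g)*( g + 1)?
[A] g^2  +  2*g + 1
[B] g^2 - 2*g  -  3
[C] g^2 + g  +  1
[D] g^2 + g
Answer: A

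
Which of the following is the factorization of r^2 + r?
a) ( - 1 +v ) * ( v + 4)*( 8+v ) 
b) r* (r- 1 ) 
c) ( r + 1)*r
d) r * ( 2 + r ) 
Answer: c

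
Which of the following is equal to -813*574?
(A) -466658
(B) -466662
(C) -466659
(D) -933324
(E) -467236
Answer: B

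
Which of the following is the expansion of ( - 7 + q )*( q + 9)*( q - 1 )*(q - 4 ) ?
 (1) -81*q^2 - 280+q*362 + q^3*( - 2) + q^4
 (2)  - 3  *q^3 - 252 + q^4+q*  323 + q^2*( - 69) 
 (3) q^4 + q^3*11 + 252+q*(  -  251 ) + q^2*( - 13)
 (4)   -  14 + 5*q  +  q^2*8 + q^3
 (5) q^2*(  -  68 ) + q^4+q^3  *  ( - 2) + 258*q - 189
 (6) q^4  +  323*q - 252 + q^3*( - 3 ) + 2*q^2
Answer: 2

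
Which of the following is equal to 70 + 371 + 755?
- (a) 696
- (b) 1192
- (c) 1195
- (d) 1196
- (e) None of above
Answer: d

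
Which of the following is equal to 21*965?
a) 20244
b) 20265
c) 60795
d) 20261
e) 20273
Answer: b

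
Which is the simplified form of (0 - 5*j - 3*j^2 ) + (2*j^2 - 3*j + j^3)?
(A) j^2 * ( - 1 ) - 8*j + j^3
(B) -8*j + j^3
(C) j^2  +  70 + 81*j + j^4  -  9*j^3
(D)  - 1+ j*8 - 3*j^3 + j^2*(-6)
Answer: A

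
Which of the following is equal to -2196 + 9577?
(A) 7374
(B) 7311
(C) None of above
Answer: C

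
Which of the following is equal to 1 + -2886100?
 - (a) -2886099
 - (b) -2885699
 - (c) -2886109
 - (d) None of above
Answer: a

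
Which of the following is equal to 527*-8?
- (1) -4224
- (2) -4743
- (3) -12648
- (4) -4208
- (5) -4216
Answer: 5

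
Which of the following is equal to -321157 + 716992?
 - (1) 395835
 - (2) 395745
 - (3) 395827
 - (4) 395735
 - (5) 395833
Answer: 1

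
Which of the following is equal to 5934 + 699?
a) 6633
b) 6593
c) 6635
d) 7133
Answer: a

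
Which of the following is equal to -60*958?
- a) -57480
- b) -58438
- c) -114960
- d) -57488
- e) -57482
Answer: a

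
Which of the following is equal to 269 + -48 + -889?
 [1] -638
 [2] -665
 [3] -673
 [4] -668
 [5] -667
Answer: 4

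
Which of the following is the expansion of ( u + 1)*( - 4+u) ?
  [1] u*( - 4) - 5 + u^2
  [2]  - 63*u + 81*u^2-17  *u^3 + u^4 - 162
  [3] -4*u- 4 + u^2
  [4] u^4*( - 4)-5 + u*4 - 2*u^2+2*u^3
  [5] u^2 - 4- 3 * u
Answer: 5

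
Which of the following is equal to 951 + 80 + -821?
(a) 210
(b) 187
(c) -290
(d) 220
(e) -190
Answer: a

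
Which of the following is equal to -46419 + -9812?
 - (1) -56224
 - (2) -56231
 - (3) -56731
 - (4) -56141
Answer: 2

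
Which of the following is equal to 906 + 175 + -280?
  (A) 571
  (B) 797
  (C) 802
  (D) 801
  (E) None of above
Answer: D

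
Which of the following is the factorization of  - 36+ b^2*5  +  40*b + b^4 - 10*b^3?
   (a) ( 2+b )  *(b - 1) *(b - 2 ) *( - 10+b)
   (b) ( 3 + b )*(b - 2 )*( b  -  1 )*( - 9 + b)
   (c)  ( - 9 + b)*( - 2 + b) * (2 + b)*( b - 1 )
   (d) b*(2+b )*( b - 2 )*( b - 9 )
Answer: c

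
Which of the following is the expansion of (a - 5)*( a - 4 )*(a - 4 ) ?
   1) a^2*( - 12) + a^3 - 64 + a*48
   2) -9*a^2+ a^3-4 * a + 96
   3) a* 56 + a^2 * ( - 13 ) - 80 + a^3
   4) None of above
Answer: 3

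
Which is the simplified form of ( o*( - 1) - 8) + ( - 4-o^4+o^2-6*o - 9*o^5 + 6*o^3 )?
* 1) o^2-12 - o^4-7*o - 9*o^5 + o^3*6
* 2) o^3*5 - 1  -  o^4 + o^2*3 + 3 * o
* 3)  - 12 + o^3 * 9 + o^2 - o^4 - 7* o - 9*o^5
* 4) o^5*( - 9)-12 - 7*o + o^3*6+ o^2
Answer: 1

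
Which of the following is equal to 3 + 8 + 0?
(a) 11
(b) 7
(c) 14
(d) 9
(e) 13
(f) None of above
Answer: a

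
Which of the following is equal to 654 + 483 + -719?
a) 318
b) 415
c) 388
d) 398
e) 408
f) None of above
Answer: f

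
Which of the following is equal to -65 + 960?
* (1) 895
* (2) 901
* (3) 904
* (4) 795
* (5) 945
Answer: 1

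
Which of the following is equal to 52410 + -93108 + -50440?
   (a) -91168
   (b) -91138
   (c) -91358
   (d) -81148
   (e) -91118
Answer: b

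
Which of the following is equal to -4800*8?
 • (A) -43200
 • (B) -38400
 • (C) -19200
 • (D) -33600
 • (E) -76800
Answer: B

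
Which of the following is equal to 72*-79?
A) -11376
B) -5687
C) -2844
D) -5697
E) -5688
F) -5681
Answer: E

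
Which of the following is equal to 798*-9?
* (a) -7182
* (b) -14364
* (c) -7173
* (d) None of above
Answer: a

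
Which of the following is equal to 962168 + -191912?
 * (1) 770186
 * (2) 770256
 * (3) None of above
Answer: 2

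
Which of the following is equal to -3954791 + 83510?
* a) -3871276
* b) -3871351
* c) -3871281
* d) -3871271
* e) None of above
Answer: c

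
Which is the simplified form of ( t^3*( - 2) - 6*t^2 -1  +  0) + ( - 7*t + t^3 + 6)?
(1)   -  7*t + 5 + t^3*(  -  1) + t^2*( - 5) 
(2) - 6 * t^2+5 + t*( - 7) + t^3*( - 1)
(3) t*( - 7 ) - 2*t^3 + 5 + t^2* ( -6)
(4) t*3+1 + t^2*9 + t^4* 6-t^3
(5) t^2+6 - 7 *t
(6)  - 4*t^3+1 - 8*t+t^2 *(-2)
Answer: 2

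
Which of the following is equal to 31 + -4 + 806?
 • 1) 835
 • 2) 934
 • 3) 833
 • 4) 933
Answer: 3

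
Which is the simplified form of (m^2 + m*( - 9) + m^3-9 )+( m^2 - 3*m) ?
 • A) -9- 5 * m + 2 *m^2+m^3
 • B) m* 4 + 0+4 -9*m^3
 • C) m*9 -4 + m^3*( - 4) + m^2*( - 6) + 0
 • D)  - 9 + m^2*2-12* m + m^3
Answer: D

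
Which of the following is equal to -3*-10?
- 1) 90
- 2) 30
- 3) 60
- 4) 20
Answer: 2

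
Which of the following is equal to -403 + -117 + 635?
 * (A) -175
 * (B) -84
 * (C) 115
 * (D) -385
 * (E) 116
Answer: C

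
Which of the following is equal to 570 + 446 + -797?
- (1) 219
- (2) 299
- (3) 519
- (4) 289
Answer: 1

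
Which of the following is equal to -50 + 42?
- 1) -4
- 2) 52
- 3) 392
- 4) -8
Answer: 4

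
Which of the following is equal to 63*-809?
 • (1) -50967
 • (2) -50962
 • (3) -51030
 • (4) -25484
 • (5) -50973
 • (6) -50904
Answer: 1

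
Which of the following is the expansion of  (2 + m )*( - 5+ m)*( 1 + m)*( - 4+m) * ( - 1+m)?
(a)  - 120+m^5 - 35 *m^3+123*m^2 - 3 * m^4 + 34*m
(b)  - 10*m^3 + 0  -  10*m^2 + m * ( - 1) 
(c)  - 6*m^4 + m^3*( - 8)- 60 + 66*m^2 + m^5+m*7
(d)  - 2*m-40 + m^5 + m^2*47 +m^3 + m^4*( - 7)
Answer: d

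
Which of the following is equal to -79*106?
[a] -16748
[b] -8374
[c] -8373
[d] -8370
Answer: b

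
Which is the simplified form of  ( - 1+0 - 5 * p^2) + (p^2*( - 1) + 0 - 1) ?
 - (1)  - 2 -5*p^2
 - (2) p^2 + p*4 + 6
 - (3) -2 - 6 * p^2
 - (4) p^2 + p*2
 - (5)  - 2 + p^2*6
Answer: 3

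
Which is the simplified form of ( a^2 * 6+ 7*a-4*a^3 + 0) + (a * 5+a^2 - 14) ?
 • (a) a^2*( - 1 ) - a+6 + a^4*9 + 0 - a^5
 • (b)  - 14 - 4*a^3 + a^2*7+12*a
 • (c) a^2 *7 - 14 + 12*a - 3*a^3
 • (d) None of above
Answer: b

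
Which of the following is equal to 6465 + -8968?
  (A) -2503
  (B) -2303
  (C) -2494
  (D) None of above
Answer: A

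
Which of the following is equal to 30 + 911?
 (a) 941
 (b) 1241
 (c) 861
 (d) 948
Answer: a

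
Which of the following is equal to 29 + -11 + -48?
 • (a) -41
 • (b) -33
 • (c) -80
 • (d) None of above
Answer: d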